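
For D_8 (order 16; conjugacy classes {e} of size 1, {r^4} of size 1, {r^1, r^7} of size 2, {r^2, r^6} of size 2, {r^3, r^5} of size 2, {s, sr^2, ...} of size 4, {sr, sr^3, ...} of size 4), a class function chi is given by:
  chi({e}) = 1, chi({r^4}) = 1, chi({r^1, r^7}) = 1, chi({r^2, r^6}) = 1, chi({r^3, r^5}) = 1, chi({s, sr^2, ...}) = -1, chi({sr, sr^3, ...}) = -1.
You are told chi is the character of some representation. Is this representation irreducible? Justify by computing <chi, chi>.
Irreducible: <chi, chi> = 1.

Explanation: <chi, chi> = (1/|G|) sum_C |C| * |chi(C)|^2 = (1/16)[1*|1|^2 + 1*|1|^2 + 2*|1|^2 + 2*|1|^2 + 2*|1|^2 + 4*|-1|^2 + 4*|-1|^2]
  = (1/16)[(1) + (1) + (2) + (2) + (2) + (4) + (4)] = 16/16 = 1.
A character is irreducible iff <chi, chi> = 1, so this representation is irreducible.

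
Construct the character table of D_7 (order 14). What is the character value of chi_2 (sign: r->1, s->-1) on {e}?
Conjugacy classes: {e} of size 1, {r^1, r^6} of size 2, {r^2, r^5} of size 2, {r^3, r^4} of size 2, {s, sr, ..., sr^6} of size 7.
Character table:
  irrep \ class              {e} (size 1)  {r^1, r^6} (size 2)  {r^2, r^5} (size 2)  {r^3, r^4} (size 2)  {s, sr, ..., sr^6} (size 7)
  chi_1 (triv)               1             1                    1                    1                    1                          
  chi_2 (sign: r->1, s->-1)  1             1                    1                    1                    -1                         
  chi_3 (2d, j=1)            2             2*cos(2*pi/7)        -2*cos(3*pi/7)       -2*cos(pi/7)         0                          
  chi_4 (2d, j=2)            2             -2*cos(3*pi/7)       -2*cos(pi/7)         2*cos(2*pi/7)        0                          
  chi_5 (2d, j=3)            2             -2*cos(pi/7)         2*cos(2*pi/7)        -2*cos(3*pi/7)       0                          

Spot check: chi_2 (sign: r->1, s->-1) on {e} = 1.

Solution. D_7 has order 2*7 = 14 with 5 conjugacy classes, hence 5 irreducibles. Sum of squared dims 1 + 1 + 4 + 4 + 4 = 14 = |G|. Linear characters come from the abelianisation; the 2-dimensional irreps have character r^k -> 2*cos(2*pi*j*k/7), reflections -> 0.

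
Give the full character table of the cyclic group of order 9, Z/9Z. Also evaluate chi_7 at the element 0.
Character table of Z/9Z (irreps indexed chi_0,...,chi_8 with chi_k(m) = zeta_9^(k*m), zeta_9 = exp(2*pi*i/9)):
  irrep \ class  {0} (size 1)  {1} (size 1)    {2} (size 1)    {3} (size 1)    {4} (size 1)    {5} (size 1)    {6} (size 1)    {7} (size 1)    {8} (size 1)  
  chi_0          1             1               1               1               1               1               1               1               1             
  chi_1          1             exp(2*I*pi/9)   exp(4*I*pi/9)   exp(2*I*pi/3)   exp(8*I*pi/9)   exp(-8*I*pi/9)  exp(-2*I*pi/3)  exp(-4*I*pi/9)  exp(-2*I*pi/9)
  chi_2          1             exp(4*I*pi/9)   exp(8*I*pi/9)   exp(-2*I*pi/3)  exp(-2*I*pi/9)  exp(2*I*pi/9)   exp(2*I*pi/3)   exp(-8*I*pi/9)  exp(-4*I*pi/9)
  chi_3          1             exp(2*I*pi/3)   exp(-2*I*pi/3)  1               exp(2*I*pi/3)   exp(-2*I*pi/3)  1               exp(2*I*pi/3)   exp(-2*I*pi/3)
  chi_4          1             exp(8*I*pi/9)   exp(-2*I*pi/9)  exp(2*I*pi/3)   exp(-4*I*pi/9)  exp(4*I*pi/9)   exp(-2*I*pi/3)  exp(2*I*pi/9)   exp(-8*I*pi/9)
  chi_5          1             exp(-8*I*pi/9)  exp(2*I*pi/9)   exp(-2*I*pi/3)  exp(4*I*pi/9)   exp(-4*I*pi/9)  exp(2*I*pi/3)   exp(-2*I*pi/9)  exp(8*I*pi/9) 
  chi_6          1             exp(-2*I*pi/3)  exp(2*I*pi/3)   1               exp(-2*I*pi/3)  exp(2*I*pi/3)   1               exp(-2*I*pi/3)  exp(2*I*pi/3) 
  chi_7          1             exp(-4*I*pi/9)  exp(-8*I*pi/9)  exp(2*I*pi/3)   exp(2*I*pi/9)   exp(-2*I*pi/9)  exp(-2*I*pi/3)  exp(8*I*pi/9)   exp(4*I*pi/9) 
  chi_8          1             exp(-2*I*pi/9)  exp(-4*I*pi/9)  exp(-2*I*pi/3)  exp(-8*I*pi/9)  exp(8*I*pi/9)   exp(2*I*pi/3)   exp(4*I*pi/9)   exp(2*I*pi/9) 

Spot check: chi_7(0) = zeta_9^(7*0) = zeta_9^0 = 1.

Explanation: Z/9Z is abelian, so all 9 irreducible complex representations are 1-dimensional. They are given by chi_k(m) = zeta_9^(k*m) for k = 0,...,8. Row orthogonality: sum_m chi_k(m) conj(chi_l(m)) = 9 * [k = l].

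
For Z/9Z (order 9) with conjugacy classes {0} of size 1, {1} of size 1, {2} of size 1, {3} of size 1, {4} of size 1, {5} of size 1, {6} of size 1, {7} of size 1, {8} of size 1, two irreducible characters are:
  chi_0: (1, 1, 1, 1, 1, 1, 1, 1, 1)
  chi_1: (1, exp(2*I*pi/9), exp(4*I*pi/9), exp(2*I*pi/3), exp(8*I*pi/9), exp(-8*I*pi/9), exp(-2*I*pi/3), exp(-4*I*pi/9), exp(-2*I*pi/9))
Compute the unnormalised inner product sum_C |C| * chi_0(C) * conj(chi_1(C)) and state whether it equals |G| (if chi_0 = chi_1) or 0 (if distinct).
Sum = 0; so <chi_0, chi_1> = 0 (distinct irreducibles are orthogonal).

Compute term by term over conjugacy classes (|C| * chi_0(C) * conj(chi_1(C))):
  1*(1)*conj(1) + 1*(1)*conj(exp(2*I*pi/9)) + 1*(1)*conj(exp(4*I*pi/9)) + 1*(1)*conj(exp(2*I*pi/3)) + 1*(1)*conj(exp(8*I*pi/9)) + 1*(1)*conj(exp(-8*I*pi/9)) + 1*(1)*conj(exp(-2*I*pi/3)) + 1*(1)*conj(exp(-4*I*pi/9)) + 1*(1)*conj(exp(-2*I*pi/9))
  = (1) + (exp(-2*I*pi/9)) + (exp(-4*I*pi/9)) + (exp(-2*I*pi/3)) + (exp(-8*I*pi/9)) + (exp(8*I*pi/9)) + (exp(2*I*pi/3)) + (exp(4*I*pi/9)) + (exp(2*I*pi/9))
  = 0.
(Exp terms are combined using exp(i*s)*conj(exp(i*t)) = exp(i*(s-t)), and sums of them are collapsed using the identity that for every m > 1 the m distinct m-th roots of unity sum to 0, e.g. 1 + exp(2*I*pi/3) + exp(-2*I*pi/3) = 0.)
Dividing by |G| = 9 gives 0/9 = 0, matching the row-orthogonality relation <chi_0, chi_1> = [chi_0 = chi_1].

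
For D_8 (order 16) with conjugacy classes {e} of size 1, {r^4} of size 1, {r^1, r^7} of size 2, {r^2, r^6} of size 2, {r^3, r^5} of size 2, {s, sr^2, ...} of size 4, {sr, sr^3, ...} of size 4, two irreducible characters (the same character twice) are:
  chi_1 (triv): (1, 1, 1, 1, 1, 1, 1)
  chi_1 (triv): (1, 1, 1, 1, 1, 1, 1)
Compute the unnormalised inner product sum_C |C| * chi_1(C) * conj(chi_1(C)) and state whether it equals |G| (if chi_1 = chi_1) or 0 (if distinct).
Sum = 16 = |G| = 16; so <chi_1, chi_1> = 1 (norm-1 confirms irreducibility).

Why: Compute term by term over conjugacy classes (|C| * chi_1(C) * conj(chi_1(C))):
  1*(1)*conj(1) + 1*(1)*conj(1) + 2*(1)*conj(1) + 2*(1)*conj(1) + 2*(1)*conj(1) + 4*(1)*conj(1) + 4*(1)*conj(1)
  = (1) + (1) + (2) + (2) + (2) + (4) + (4)
  = 16.
Dividing by |G| = 16 gives 16/16 = 1, matching the row-orthogonality relation <chi_1, chi_1> = [chi_1 = chi_1].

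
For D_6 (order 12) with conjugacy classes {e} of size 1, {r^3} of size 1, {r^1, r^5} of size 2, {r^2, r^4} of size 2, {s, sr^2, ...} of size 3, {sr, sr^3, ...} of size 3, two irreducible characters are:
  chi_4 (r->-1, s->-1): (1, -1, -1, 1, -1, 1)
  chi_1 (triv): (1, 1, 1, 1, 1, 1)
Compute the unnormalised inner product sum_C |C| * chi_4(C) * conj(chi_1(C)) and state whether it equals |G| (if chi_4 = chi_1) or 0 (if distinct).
Sum = 0; so <chi_4, chi_1> = 0 (distinct irreducibles are orthogonal).

Working: Compute term by term over conjugacy classes (|C| * chi_4(C) * conj(chi_1(C))):
  1*(1)*conj(1) + 1*(-1)*conj(1) + 2*(-1)*conj(1) + 2*(1)*conj(1) + 3*(-1)*conj(1) + 3*(1)*conj(1)
  = (1) + (-1) + (-2) + (2) + (-3) + (3)
  = 0.
Dividing by |G| = 12 gives 0/12 = 0, matching the row-orthogonality relation <chi_4, chi_1> = [chi_4 = chi_1].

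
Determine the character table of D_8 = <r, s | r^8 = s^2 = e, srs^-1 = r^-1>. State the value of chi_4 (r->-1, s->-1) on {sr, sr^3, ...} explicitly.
Conjugacy classes: {e} of size 1, {r^4} of size 1, {r^1, r^7} of size 2, {r^2, r^6} of size 2, {r^3, r^5} of size 2, {s, sr^2, ...} of size 4, {sr, sr^3, ...} of size 4.
Character table:
  irrep \ class              {e} (size 1)  {r^4} (size 1)  {r^1, r^7} (size 2)  {r^2, r^6} (size 2)  {r^3, r^5} (size 2)  {s, sr^2, ...} (size 4)  {sr, sr^3, ...} (size 4)
  chi_1 (triv)               1             1               1                    1                    1                    1                        1                       
  chi_2 (sign: r->1, s->-1)  1             1               1                    1                    1                    -1                       -1                      
  chi_3 (r->-1, s->1)        1             1               -1                   1                    -1                   1                        -1                      
  chi_4 (r->-1, s->-1)       1             1               -1                   1                    -1                   -1                       1                       
  chi_5 (2d, j=1)            2             -2              sqrt(2)              0                    -sqrt(2)             0                        0                       
  chi_6 (2d, j=2)            2             2               0                    -2                   0                    0                        0                       
  chi_7 (2d, j=3)            2             -2              -sqrt(2)             0                    sqrt(2)              0                        0                       

Spot check: chi_4 (r->-1, s->-1) on {sr, sr^3, ...} = 1.

Solution. D_8 has order 2*8 = 16 with 7 conjugacy classes, hence 7 irreducibles. Sum of squared dims 1 + 1 + 1 + 1 + 4 + 4 + 4 = 16 = |G|. Linear characters come from the abelianisation; the 2-dimensional irreps have character r^k -> 2*cos(2*pi*j*k/8), reflections -> 0.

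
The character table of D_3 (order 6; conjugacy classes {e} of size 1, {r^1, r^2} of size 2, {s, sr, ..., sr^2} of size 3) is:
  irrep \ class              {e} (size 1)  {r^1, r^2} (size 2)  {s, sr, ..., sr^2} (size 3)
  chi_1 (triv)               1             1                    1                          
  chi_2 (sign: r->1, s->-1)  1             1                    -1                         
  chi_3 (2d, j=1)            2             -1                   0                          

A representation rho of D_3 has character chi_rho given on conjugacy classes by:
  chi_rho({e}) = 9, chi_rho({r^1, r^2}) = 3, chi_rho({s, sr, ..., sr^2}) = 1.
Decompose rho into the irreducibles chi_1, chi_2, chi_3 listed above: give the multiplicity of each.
Multiplicities: chi_1: 3, chi_2: 2, chi_3: 2.

Working: Use <chi_rho, chi> = (1/|G|) sum_C |C| * chi_rho(C) * conj(chi(C)) with |G| = 6 for each irreducible chi in the table:
  <chi_rho, chi_1> = (1/6)[1*(9)*conj(1) + 2*(3)*conj(1) + 3*(1)*conj(1)]
      = (1/6)[(9) + (6) + (3)] = 18/6 = 3
  <chi_rho, chi_2> = (1/6)[1*(9)*conj(1) + 2*(3)*conj(1) + 3*(1)*conj(-1)]
      = (1/6)[(9) + (6) + (-3)] = 12/6 = 2
  <chi_rho, chi_3> = (1/6)[1*(9)*conj(2) + 2*(3)*conj(-1) + 3*(1)*conj(0)]
      = (1/6)[(18) + (-6) + (0)] = 12/6 = 2
Dimension check: dim(rho) = sum (mult * dim) = 3*1 + 2*1 + 2*2 = 9 = chi_rho(e) = 9.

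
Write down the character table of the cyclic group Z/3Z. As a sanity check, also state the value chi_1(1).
Character table of Z/3Z (irreps indexed chi_0,...,chi_2 with chi_k(m) = zeta_3^(k*m), zeta_3 = exp(2*pi*i/3)):
  irrep \ class  {0} (size 1)  {1} (size 1)    {2} (size 1)  
  chi_0          1             1               1             
  chi_1          1             exp(2*I*pi/3)   exp(-2*I*pi/3)
  chi_2          1             exp(-2*I*pi/3)  exp(2*I*pi/3) 

Spot check: chi_1(1) = zeta_3^(1*1) = zeta_3^1 = exp(2*I*pi/3).

Reasoning: Z/3Z is abelian, so all 3 irreducible complex representations are 1-dimensional. They are given by chi_k(m) = zeta_3^(k*m) for k = 0,...,2. Row orthogonality: sum_m chi_k(m) conj(chi_l(m)) = 3 * [k = l].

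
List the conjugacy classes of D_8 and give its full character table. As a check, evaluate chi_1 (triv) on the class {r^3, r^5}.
Conjugacy classes: {e} of size 1, {r^4} of size 1, {r^1, r^7} of size 2, {r^2, r^6} of size 2, {r^3, r^5} of size 2, {s, sr^2, ...} of size 4, {sr, sr^3, ...} of size 4.
Character table:
  irrep \ class              {e} (size 1)  {r^4} (size 1)  {r^1, r^7} (size 2)  {r^2, r^6} (size 2)  {r^3, r^5} (size 2)  {s, sr^2, ...} (size 4)  {sr, sr^3, ...} (size 4)
  chi_1 (triv)               1             1               1                    1                    1                    1                        1                       
  chi_2 (sign: r->1, s->-1)  1             1               1                    1                    1                    -1                       -1                      
  chi_3 (r->-1, s->1)        1             1               -1                   1                    -1                   1                        -1                      
  chi_4 (r->-1, s->-1)       1             1               -1                   1                    -1                   -1                       1                       
  chi_5 (2d, j=1)            2             -2              sqrt(2)              0                    -sqrt(2)             0                        0                       
  chi_6 (2d, j=2)            2             2               0                    -2                   0                    0                        0                       
  chi_7 (2d, j=3)            2             -2              -sqrt(2)             0                    sqrt(2)              0                        0                       

Spot check: chi_1 (triv) on {r^3, r^5} = 1.

Derivation: D_8 has order 2*8 = 16 with 7 conjugacy classes, hence 7 irreducibles. Sum of squared dims 1 + 1 + 1 + 1 + 4 + 4 + 4 = 16 = |G|. Linear characters come from the abelianisation; the 2-dimensional irreps have character r^k -> 2*cos(2*pi*j*k/8), reflections -> 0.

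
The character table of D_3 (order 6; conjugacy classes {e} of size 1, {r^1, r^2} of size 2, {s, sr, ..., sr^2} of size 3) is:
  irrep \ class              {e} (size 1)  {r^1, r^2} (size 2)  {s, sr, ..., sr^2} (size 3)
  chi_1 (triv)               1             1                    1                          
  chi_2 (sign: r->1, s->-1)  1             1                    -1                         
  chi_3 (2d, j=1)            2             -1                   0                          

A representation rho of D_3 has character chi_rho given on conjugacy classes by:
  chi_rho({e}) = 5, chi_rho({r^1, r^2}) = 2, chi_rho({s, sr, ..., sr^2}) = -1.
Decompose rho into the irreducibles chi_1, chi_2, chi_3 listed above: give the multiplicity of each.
Multiplicities: chi_1: 1, chi_2: 2, chi_3: 1.

Details: Use <chi_rho, chi> = (1/|G|) sum_C |C| * chi_rho(C) * conj(chi(C)) with |G| = 6 for each irreducible chi in the table:
  <chi_rho, chi_1> = (1/6)[1*(5)*conj(1) + 2*(2)*conj(1) + 3*(-1)*conj(1)]
      = (1/6)[(5) + (4) + (-3)] = 6/6 = 1
  <chi_rho, chi_2> = (1/6)[1*(5)*conj(1) + 2*(2)*conj(1) + 3*(-1)*conj(-1)]
      = (1/6)[(5) + (4) + (3)] = 12/6 = 2
  <chi_rho, chi_3> = (1/6)[1*(5)*conj(2) + 2*(2)*conj(-1) + 3*(-1)*conj(0)]
      = (1/6)[(10) + (-4) + (0)] = 6/6 = 1
Dimension check: dim(rho) = sum (mult * dim) = 1*1 + 2*1 + 1*2 = 5 = chi_rho(e) = 5.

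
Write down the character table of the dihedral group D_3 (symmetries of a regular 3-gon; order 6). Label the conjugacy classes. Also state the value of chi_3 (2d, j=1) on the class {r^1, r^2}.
Conjugacy classes: {e} of size 1, {r^1, r^2} of size 2, {s, sr, ..., sr^2} of size 3.
Character table:
  irrep \ class              {e} (size 1)  {r^1, r^2} (size 2)  {s, sr, ..., sr^2} (size 3)
  chi_1 (triv)               1             1                    1                          
  chi_2 (sign: r->1, s->-1)  1             1                    -1                         
  chi_3 (2d, j=1)            2             -1                   0                          

Spot check: chi_3 (2d, j=1) on {r^1, r^2} = -1.

Argument: D_3 has order 2*3 = 6 with 3 conjugacy classes, hence 3 irreducibles. Sum of squared dims 1 + 1 + 4 = 6 = |G|. Linear characters come from the abelianisation; the 2-dimensional irreps have character r^k -> 2*cos(2*pi*j*k/3), reflections -> 0.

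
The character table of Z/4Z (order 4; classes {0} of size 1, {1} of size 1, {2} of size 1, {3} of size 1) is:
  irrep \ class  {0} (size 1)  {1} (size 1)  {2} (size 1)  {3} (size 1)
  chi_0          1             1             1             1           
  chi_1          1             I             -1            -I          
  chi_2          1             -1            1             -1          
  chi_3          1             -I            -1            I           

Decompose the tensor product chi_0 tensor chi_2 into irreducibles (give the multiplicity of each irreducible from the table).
chi_0 tensor chi_2 = chi_2 (all other irreducibles have multiplicity 0).

Working: The character of a tensor product is the pointwise product (chi_0 * chi_2)(C) = chi_0(C) * chi_2(C):
  {0}: (1)*(1), {1}: (1)*(-1), {2}: (1)*(1), {3}: (1)*(-1)
so (chi_0 * chi_2) takes values
  {0} -> 1, {1} -> -1, {2} -> 1, {3} -> -1.
Now take the inner product of this character with each irreducible chi from the table, <chi_0*chi_2, chi> = (1/4) sum_C |C| (chi_0*chi_2)(C) conj(chi(C)):
  <chi_0*chi_2, chi_0> = (1/4)[1*(1)*conj(1) + 1*(-1)*conj(1) + 1*(1)*conj(1) + 1*(-1)*conj(1)]
      = (1/4)[(1) + (-1) + (1) + (-1)] = 0/4 = 0
  <chi_0*chi_2, chi_1> = (1/4)[1*(1)*conj(1) + 1*(-1)*conj(I) + 1*(1)*conj(-1) + 1*(-1)*conj(-I)]
      = (1/4)[(1) + (I) + (-1) + (-I)] = 0/4 = 0
  <chi_0*chi_2, chi_2> = (1/4)[1*(1)*conj(1) + 1*(-1)*conj(-1) + 1*(1)*conj(1) + 1*(-1)*conj(-1)]
      = (1/4)[(1) + (1) + (1) + (1)] = 4/4 = 1
  <chi_0*chi_2, chi_3> = (1/4)[1*(1)*conj(1) + 1*(-1)*conj(-I) + 1*(1)*conj(-1) + 1*(-1)*conj(I)]
      = (1/4)[(1) + (-I) + (-1) + (I)] = 0/4 = 0
(Exp terms are combined using exp(i*s)*conj(exp(i*t)) = exp(i*(s-t)), and sums of them are collapsed using the identity that for every m > 1 the m distinct m-th roots of unity sum to 0, e.g. 1 + exp(2*I*pi/3) + exp(-2*I*pi/3) = 0.)
Hence the multiplicities are chi_2: 1. Dimension check: dim(chi_0)*dim(chi_2) = 1*1 = 1 and sum (mult * dim) = 1*1 = 1.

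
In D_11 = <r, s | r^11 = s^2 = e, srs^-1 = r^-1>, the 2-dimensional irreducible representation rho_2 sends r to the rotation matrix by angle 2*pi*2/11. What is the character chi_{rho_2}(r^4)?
chi_{rho_2}(r^4) = 2*cos(2*pi*2*4/11) = -2*cos(5*pi/11)

Derivation: rho_2(r^4) is rotation by angle 2*pi*2*4/11, whose trace is 2*cos(2*pi*2*4/11) = -2*cos(5*pi/11).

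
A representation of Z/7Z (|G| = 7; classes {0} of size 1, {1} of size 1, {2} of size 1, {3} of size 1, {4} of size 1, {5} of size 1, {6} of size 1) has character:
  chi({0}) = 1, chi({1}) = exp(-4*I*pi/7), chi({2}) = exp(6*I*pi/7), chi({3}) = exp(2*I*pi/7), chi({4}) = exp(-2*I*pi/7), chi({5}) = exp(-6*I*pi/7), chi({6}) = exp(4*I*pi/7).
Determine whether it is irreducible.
Irreducible: <chi, chi> = 1.

<chi, chi> = (1/|G|) sum_C |C| * |chi(C)|^2 = (1/7)[1*|1|^2 + 1*|exp(-4*I*pi/7)|^2 + 1*|exp(6*I*pi/7)|^2 + 1*|exp(2*I*pi/7)|^2 + 1*|exp(-2*I*pi/7)|^2 + 1*|exp(-6*I*pi/7)|^2 + 1*|exp(4*I*pi/7)|^2]
  = (1/7)[(1) + (1) + (1) + (1) + (1) + (1) + (1)] = 7/7 = 1.
(Exp terms are combined using exp(i*s)*conj(exp(i*t)) = exp(i*(s-t)), and sums of them are collapsed using the identity that for every m > 1 the m distinct m-th roots of unity sum to 0, e.g. 1 + exp(2*I*pi/3) + exp(-2*I*pi/3) = 0.)
A character is irreducible iff <chi, chi> = 1, so this representation is irreducible.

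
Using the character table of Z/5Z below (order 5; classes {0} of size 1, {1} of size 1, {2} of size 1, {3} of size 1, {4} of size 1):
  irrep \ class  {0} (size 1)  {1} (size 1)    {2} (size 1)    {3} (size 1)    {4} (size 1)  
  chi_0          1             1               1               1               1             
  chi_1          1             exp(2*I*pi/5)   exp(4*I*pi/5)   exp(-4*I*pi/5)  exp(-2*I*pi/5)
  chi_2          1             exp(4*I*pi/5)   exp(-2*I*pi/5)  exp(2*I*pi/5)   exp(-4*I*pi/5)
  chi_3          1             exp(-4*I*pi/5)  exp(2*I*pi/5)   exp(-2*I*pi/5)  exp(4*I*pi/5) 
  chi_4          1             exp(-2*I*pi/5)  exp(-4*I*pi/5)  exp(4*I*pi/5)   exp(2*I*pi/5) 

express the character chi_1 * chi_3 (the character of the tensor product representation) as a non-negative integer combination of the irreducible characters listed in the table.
chi_1 tensor chi_3 = chi_4 (all other irreducibles have multiplicity 0).

Working: The character of a tensor product is the pointwise product (chi_1 * chi_3)(C) = chi_1(C) * chi_3(C):
  {0}: (1)*(1), {1}: (exp(2*I*pi/5))*(exp(-4*I*pi/5)), {2}: (exp(4*I*pi/5))*(exp(2*I*pi/5)), {3}: (exp(-4*I*pi/5))*(exp(-2*I*pi/5)), {4}: (exp(-2*I*pi/5))*(exp(4*I*pi/5))
so (chi_1 * chi_3) takes values
  {0} -> 1, {1} -> exp(-2*I*pi/5), {2} -> exp(-4*I*pi/5), {3} -> exp(4*I*pi/5), {4} -> exp(2*I*pi/5).
Now take the inner product of this character with each irreducible chi from the table, <chi_1*chi_3, chi> = (1/5) sum_C |C| (chi_1*chi_3)(C) conj(chi(C)):
  <chi_1*chi_3, chi_0> = (1/5)[1*(1)*conj(1) + 1*(exp(-2*I*pi/5))*conj(1) + 1*(exp(-4*I*pi/5))*conj(1) + 1*(exp(4*I*pi/5))*conj(1) + 1*(exp(2*I*pi/5))*conj(1)]
      = (1/5)[(1) + (exp(-2*I*pi/5)) + (exp(-4*I*pi/5)) + (exp(4*I*pi/5)) + (exp(2*I*pi/5))] = 0/5 = 0
  <chi_1*chi_3, chi_1> = (1/5)[1*(1)*conj(1) + 1*(exp(-2*I*pi/5))*conj(exp(2*I*pi/5)) + 1*(exp(-4*I*pi/5))*conj(exp(4*I*pi/5)) + 1*(exp(4*I*pi/5))*conj(exp(-4*I*pi/5)) + 1*(exp(2*I*pi/5))*conj(exp(-2*I*pi/5))]
      = (1/5)[(1) + (exp(-4*I*pi/5)) + (exp(2*I*pi/5)) + (exp(-2*I*pi/5)) + (exp(4*I*pi/5))] = 0/5 = 0
  <chi_1*chi_3, chi_2> = (1/5)[1*(1)*conj(1) + 1*(exp(-2*I*pi/5))*conj(exp(4*I*pi/5)) + 1*(exp(-4*I*pi/5))*conj(exp(-2*I*pi/5)) + 1*(exp(4*I*pi/5))*conj(exp(2*I*pi/5)) + 1*(exp(2*I*pi/5))*conj(exp(-4*I*pi/5))]
      = (1/5)[(1) + (exp(4*I*pi/5)) + (exp(-2*I*pi/5)) + (exp(2*I*pi/5)) + (exp(-4*I*pi/5))] = 0/5 = 0
  <chi_1*chi_3, chi_3> = (1/5)[1*(1)*conj(1) + 1*(exp(-2*I*pi/5))*conj(exp(-4*I*pi/5)) + 1*(exp(-4*I*pi/5))*conj(exp(2*I*pi/5)) + 1*(exp(4*I*pi/5))*conj(exp(-2*I*pi/5)) + 1*(exp(2*I*pi/5))*conj(exp(4*I*pi/5))]
      = (1/5)[(1) + (exp(2*I*pi/5)) + (exp(4*I*pi/5)) + (exp(-4*I*pi/5)) + (exp(-2*I*pi/5))] = 0/5 = 0
  <chi_1*chi_3, chi_4> = (1/5)[1*(1)*conj(1) + 1*(exp(-2*I*pi/5))*conj(exp(-2*I*pi/5)) + 1*(exp(-4*I*pi/5))*conj(exp(-4*I*pi/5)) + 1*(exp(4*I*pi/5))*conj(exp(4*I*pi/5)) + 1*(exp(2*I*pi/5))*conj(exp(2*I*pi/5))]
      = (1/5)[(1) + (1) + (1) + (1) + (1)] = 5/5 = 1
(Exp terms are combined using exp(i*s)*conj(exp(i*t)) = exp(i*(s-t)), and sums of them are collapsed using the identity that for every m > 1 the m distinct m-th roots of unity sum to 0, e.g. 1 + exp(2*I*pi/3) + exp(-2*I*pi/3) = 0.)
Hence the multiplicities are chi_4: 1. Dimension check: dim(chi_1)*dim(chi_3) = 1*1 = 1 and sum (mult * dim) = 1*1 = 1.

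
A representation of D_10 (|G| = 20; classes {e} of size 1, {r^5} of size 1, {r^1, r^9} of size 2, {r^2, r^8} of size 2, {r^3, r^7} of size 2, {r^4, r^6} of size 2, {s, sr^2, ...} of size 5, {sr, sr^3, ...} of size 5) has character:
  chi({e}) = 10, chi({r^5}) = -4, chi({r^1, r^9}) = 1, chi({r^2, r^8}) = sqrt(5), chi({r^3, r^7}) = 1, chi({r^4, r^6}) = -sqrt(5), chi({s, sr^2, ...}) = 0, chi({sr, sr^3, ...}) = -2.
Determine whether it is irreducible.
Not irreducible (reducible): <chi, chi> = 8 > 1.

Reasoning: <chi, chi> = (1/|G|) sum_C |C| * |chi(C)|^2 = (1/20)[1*|10|^2 + 1*|-4|^2 + 2*|1|^2 + 2*|sqrt(5)|^2 + 2*|1|^2 + 2*|-sqrt(5)|^2 + 5*|0|^2 + 5*|-2|^2]
  = (1/20)[(100) + (16) + (2) + (10) + (2) + (10) + (0) + (20)] = 160/20 = 8.
A character is irreducible iff <chi, chi> = 1, so this representation is reducible.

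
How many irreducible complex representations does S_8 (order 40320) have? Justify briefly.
22

Derivation: The number of irreducible complex representations of a finite group equals its number of conjugacy classes. Conjugacy classes in S_8 correspond to cycle types, i.e. partitions of 8; there are p(8) = 22 of them, so S_8 (order 40320) has exactly 22 irreducible complex representations.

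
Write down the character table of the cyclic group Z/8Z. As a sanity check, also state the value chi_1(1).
Character table of Z/8Z (irreps indexed chi_0,...,chi_7 with chi_k(m) = zeta_8^(k*m), zeta_8 = exp(2*pi*i/8)):
  irrep \ class  {0} (size 1)  {1} (size 1)    {2} (size 1)  {3} (size 1)    {4} (size 1)  {5} (size 1)    {6} (size 1)  {7} (size 1)  
  chi_0          1             1               1             1               1             1               1             1             
  chi_1          1             exp(I*pi/4)     I             exp(3*I*pi/4)   -1            exp(-3*I*pi/4)  -I            exp(-I*pi/4)  
  chi_2          1             I               -1            -I              1             I               -1            -I            
  chi_3          1             exp(3*I*pi/4)   -I            exp(I*pi/4)     -1            exp(-I*pi/4)    I             exp(-3*I*pi/4)
  chi_4          1             -1              1             -1              1             -1              1             -1            
  chi_5          1             exp(-3*I*pi/4)  I             exp(-I*pi/4)    -1            exp(I*pi/4)     -I            exp(3*I*pi/4) 
  chi_6          1             -I              -1            I               1             -I              -1            I             
  chi_7          1             exp(-I*pi/4)    -I            exp(-3*I*pi/4)  -1            exp(3*I*pi/4)   I             exp(I*pi/4)   

Spot check: chi_1(1) = zeta_8^(1*1) = zeta_8^1 = exp(I*pi/4).

Reasoning: Z/8Z is abelian, so all 8 irreducible complex representations are 1-dimensional. They are given by chi_k(m) = zeta_8^(k*m) for k = 0,...,7. Row orthogonality: sum_m chi_k(m) conj(chi_l(m)) = 8 * [k = l].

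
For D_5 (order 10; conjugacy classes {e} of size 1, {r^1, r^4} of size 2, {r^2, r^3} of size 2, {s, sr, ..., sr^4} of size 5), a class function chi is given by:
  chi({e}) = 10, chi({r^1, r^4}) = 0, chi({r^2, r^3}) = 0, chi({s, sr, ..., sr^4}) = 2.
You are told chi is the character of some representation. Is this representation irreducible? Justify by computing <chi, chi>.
Not irreducible (reducible): <chi, chi> = 12 > 1.

Derivation: <chi, chi> = (1/|G|) sum_C |C| * |chi(C)|^2 = (1/10)[1*|10|^2 + 2*|0|^2 + 2*|0|^2 + 5*|2|^2]
  = (1/10)[(100) + (0) + (0) + (20)] = 120/10 = 12.
A character is irreducible iff <chi, chi> = 1, so this representation is reducible.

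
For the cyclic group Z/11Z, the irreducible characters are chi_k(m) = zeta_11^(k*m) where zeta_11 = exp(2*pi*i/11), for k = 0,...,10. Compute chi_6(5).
chi_6(5) = zeta_11^30 = exp(-6*I*pi/11)

Derivation: chi_6(5) = zeta_11^(6*5) = zeta_11^30. Since zeta_11^11 = 1, this equals zeta_11^8 = exp(2*pi*i*8/11) = exp(-6*I*pi/11).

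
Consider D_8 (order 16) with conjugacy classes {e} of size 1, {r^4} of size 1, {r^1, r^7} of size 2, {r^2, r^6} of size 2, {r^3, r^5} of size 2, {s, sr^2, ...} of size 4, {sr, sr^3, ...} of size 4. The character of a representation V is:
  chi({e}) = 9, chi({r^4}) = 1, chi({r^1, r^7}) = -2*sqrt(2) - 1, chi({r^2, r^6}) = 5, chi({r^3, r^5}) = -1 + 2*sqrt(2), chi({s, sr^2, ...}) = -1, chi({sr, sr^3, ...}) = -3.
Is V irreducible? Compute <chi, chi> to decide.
Not irreducible (reducible): <chi, chi> = 13 > 1.

Reasoning: <chi, chi> = (1/|G|) sum_C |C| * |chi(C)|^2 = (1/16)[1*|9|^2 + 1*|1|^2 + 2*|-2*sqrt(2) - 1|^2 + 2*|5|^2 + 2*|-1 + 2*sqrt(2)|^2 + 4*|-1|^2 + 4*|-3|^2]
  = (1/16)[(81) + (1) + (8*sqrt(2) + 18) + (50) + (18 - 8*sqrt(2)) + (4) + (36)] = 208/16 = 13.
A character is irreducible iff <chi, chi> = 1, so this representation is reducible.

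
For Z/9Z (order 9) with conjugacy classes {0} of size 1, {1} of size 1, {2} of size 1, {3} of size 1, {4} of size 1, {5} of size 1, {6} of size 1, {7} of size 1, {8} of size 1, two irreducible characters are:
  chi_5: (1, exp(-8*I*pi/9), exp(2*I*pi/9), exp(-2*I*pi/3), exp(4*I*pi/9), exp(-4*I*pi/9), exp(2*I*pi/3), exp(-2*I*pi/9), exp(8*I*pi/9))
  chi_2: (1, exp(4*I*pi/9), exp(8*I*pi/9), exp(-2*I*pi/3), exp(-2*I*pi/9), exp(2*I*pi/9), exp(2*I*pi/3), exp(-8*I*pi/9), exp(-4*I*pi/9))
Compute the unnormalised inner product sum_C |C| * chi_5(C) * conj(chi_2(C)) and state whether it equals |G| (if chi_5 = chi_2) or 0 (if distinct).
Sum = 0; so <chi_5, chi_2> = 0 (distinct irreducibles are orthogonal).

Working: Compute term by term over conjugacy classes (|C| * chi_5(C) * conj(chi_2(C))):
  1*(1)*conj(1) + 1*(exp(-8*I*pi/9))*conj(exp(4*I*pi/9)) + 1*(exp(2*I*pi/9))*conj(exp(8*I*pi/9)) + 1*(exp(-2*I*pi/3))*conj(exp(-2*I*pi/3)) + 1*(exp(4*I*pi/9))*conj(exp(-2*I*pi/9)) + 1*(exp(-4*I*pi/9))*conj(exp(2*I*pi/9)) + 1*(exp(2*I*pi/3))*conj(exp(2*I*pi/3)) + 1*(exp(-2*I*pi/9))*conj(exp(-8*I*pi/9)) + 1*(exp(8*I*pi/9))*conj(exp(-4*I*pi/9))
  = (1) + (exp(2*I*pi/3)) + (exp(-2*I*pi/3)) + (1) + (exp(2*I*pi/3)) + (exp(-2*I*pi/3)) + (1) + (exp(2*I*pi/3)) + (exp(-2*I*pi/3))
  = 0.
(Exp terms are combined using exp(i*s)*conj(exp(i*t)) = exp(i*(s-t)), and sums of them are collapsed using the identity that for every m > 1 the m distinct m-th roots of unity sum to 0, e.g. 1 + exp(2*I*pi/3) + exp(-2*I*pi/3) = 0.)
Dividing by |G| = 9 gives 0/9 = 0, matching the row-orthogonality relation <chi_5, chi_2> = [chi_5 = chi_2].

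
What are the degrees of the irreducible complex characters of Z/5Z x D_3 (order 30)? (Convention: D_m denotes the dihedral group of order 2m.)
Dimensions: 1, 1, 1, 1, 1, 1, 1, 1, 1, 1, 2, 2, 2, 2, 2

Proof sketch: There are 15 irreducibles (= number of conjugacy classes). Their dimensions d_i satisfy sum d_i^2 = |G| = 30: 1 + 1 + 1 + 1 + 1 + 1 + 1 + 1 + 1 + 1 + 4 + 4 + 4 + 4 + 4 = 30. (For the product with Z/5Z: each of the 5 1-dim characters of Z/5Z tensors with each irrep of D_3, giving 5 copies of each D_3-dimension.)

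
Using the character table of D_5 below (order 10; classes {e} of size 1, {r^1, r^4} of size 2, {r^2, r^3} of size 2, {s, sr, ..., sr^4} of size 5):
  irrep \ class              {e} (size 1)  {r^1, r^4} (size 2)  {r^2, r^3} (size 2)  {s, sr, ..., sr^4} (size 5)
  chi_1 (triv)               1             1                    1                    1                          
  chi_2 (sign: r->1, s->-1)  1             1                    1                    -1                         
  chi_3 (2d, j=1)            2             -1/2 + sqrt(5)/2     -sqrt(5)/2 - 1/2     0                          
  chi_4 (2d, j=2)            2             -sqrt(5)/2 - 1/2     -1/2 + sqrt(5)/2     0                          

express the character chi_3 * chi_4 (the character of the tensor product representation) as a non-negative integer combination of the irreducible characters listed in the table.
chi_3 tensor chi_4 = chi_3 + chi_4 (all other irreducibles have multiplicity 0).

Working: The character of a tensor product is the pointwise product (chi_3 * chi_4)(C) = chi_3(C) * chi_4(C):
  {e}: (2)*(2), {r^1, r^4}: (-1/2 + sqrt(5)/2)*(-sqrt(5)/2 - 1/2), {r^2, r^3}: (-sqrt(5)/2 - 1/2)*(-1/2 + sqrt(5)/2), {s, sr, ..., sr^4}: (0)*(0)
so (chi_3 * chi_4) takes values
  {e} -> 4, {r^1, r^4} -> -1, {r^2, r^3} -> -1, {s, sr, ..., sr^4} -> 0.
Now take the inner product of this character with each irreducible chi from the table, <chi_3*chi_4, chi> = (1/10) sum_C |C| (chi_3*chi_4)(C) conj(chi(C)):
  <chi_3*chi_4, chi_1> = (1/10)[1*(4)*conj(1) + 2*(-1)*conj(1) + 2*(-1)*conj(1) + 5*(0)*conj(1)]
      = (1/10)[(4) + (-2) + (-2) + (0)] = 0/10 = 0
  <chi_3*chi_4, chi_2> = (1/10)[1*(4)*conj(1) + 2*(-1)*conj(1) + 2*(-1)*conj(1) + 5*(0)*conj(-1)]
      = (1/10)[(4) + (-2) + (-2) + (0)] = 0/10 = 0
  <chi_3*chi_4, chi_3> = (1/10)[1*(4)*conj(2) + 2*(-1)*conj(-1/2 + sqrt(5)/2) + 2*(-1)*conj(-sqrt(5)/2 - 1/2) + 5*(0)*conj(0)]
      = (1/10)[(8) + (1 - sqrt(5)) + (1 + sqrt(5)) + (0)] = 10/10 = 1
  <chi_3*chi_4, chi_4> = (1/10)[1*(4)*conj(2) + 2*(-1)*conj(-sqrt(5)/2 - 1/2) + 2*(-1)*conj(-1/2 + sqrt(5)/2) + 5*(0)*conj(0)]
      = (1/10)[(8) + (1 + sqrt(5)) + (1 - sqrt(5)) + (0)] = 10/10 = 1
Hence the multiplicities are chi_3: 1, chi_4: 1. Dimension check: dim(chi_3)*dim(chi_4) = 2*2 = 4 and sum (mult * dim) = 1*2 + 1*2 = 4.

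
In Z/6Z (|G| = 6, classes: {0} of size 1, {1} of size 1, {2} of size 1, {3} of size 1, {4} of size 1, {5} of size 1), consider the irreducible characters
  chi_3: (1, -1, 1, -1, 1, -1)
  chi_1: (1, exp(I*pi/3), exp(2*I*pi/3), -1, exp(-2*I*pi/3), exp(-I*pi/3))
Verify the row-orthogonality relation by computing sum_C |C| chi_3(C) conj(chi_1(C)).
Sum = 0; so <chi_3, chi_1> = 0 (distinct irreducibles are orthogonal).

Solution. Compute term by term over conjugacy classes (|C| * chi_3(C) * conj(chi_1(C))):
  1*(1)*conj(1) + 1*(-1)*conj(exp(I*pi/3)) + 1*(1)*conj(exp(2*I*pi/3)) + 1*(-1)*conj(-1) + 1*(1)*conj(exp(-2*I*pi/3)) + 1*(-1)*conj(exp(-I*pi/3))
  = (1) + (-exp(-I*pi/3)) + (exp(-2*I*pi/3)) + (1) + (exp(2*I*pi/3)) + (-exp(I*pi/3))
  = 0.
(Exp terms are combined using exp(i*s)*conj(exp(i*t)) = exp(i*(s-t)), and sums of them are collapsed using the identity that for every m > 1 the m distinct m-th roots of unity sum to 0, e.g. 1 + exp(2*I*pi/3) + exp(-2*I*pi/3) = 0.)
Dividing by |G| = 6 gives 0/6 = 0, matching the row-orthogonality relation <chi_3, chi_1> = [chi_3 = chi_1].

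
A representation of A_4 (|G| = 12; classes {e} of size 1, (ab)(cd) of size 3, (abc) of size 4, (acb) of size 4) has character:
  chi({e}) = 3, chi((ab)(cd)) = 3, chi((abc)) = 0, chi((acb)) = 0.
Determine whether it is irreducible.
Not irreducible (reducible): <chi, chi> = 3 > 1.

Working: <chi, chi> = (1/|G|) sum_C |C| * |chi(C)|^2 = (1/12)[1*|3|^2 + 3*|3|^2 + 4*|0|^2 + 4*|0|^2]
  = (1/12)[(9) + (27) + (0) + (0)] = 36/12 = 3.
(Exp terms are combined using exp(i*s)*conj(exp(i*t)) = exp(i*(s-t)), and sums of them are collapsed using the identity that for every m > 1 the m distinct m-th roots of unity sum to 0, e.g. 1 + exp(2*I*pi/3) + exp(-2*I*pi/3) = 0.)
A character is irreducible iff <chi, chi> = 1, so this representation is reducible.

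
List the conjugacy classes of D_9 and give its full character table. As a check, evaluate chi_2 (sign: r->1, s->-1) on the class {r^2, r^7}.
Conjugacy classes: {e} of size 1, {r^1, r^8} of size 2, {r^2, r^7} of size 2, {r^3, r^6} of size 2, {r^4, r^5} of size 2, {s, sr, ..., sr^8} of size 9.
Character table:
  irrep \ class              {e} (size 1)  {r^1, r^8} (size 2)  {r^2, r^7} (size 2)  {r^3, r^6} (size 2)  {r^4, r^5} (size 2)  {s, sr, ..., sr^8} (size 9)
  chi_1 (triv)               1             1                    1                    1                    1                    1                          
  chi_2 (sign: r->1, s->-1)  1             1                    1                    1                    1                    -1                         
  chi_3 (2d, j=1)            2             2*cos(2*pi/9)        2*cos(4*pi/9)        -1                   -2*cos(pi/9)         0                          
  chi_4 (2d, j=2)            2             2*cos(4*pi/9)        -2*cos(pi/9)         -1                   2*cos(2*pi/9)        0                          
  chi_5 (2d, j=3)            2             -1                   -1                   2                    -1                   0                          
  chi_6 (2d, j=4)            2             -2*cos(pi/9)         2*cos(2*pi/9)        -1                   2*cos(4*pi/9)        0                          

Spot check: chi_2 (sign: r->1, s->-1) on {r^2, r^7} = 1.

Explanation: D_9 has order 2*9 = 18 with 6 conjugacy classes, hence 6 irreducibles. Sum of squared dims 1 + 1 + 4 + 4 + 4 + 4 = 18 = |G|. Linear characters come from the abelianisation; the 2-dimensional irreps have character r^k -> 2*cos(2*pi*j*k/9), reflections -> 0.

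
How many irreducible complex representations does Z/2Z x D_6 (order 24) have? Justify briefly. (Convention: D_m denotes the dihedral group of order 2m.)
12

Reasoning: The number of irreducible complex representations of a finite group equals its number of conjugacy classes. For a direct product, #classes(G x H) = #classes(G) * #classes(H). Z/2Z has 2 classes (abelian), D_6 has 6 classes, so 2 * 6 = 12, so Z/2Z x D_6 (order 24) has exactly 12 irreducible complex representations.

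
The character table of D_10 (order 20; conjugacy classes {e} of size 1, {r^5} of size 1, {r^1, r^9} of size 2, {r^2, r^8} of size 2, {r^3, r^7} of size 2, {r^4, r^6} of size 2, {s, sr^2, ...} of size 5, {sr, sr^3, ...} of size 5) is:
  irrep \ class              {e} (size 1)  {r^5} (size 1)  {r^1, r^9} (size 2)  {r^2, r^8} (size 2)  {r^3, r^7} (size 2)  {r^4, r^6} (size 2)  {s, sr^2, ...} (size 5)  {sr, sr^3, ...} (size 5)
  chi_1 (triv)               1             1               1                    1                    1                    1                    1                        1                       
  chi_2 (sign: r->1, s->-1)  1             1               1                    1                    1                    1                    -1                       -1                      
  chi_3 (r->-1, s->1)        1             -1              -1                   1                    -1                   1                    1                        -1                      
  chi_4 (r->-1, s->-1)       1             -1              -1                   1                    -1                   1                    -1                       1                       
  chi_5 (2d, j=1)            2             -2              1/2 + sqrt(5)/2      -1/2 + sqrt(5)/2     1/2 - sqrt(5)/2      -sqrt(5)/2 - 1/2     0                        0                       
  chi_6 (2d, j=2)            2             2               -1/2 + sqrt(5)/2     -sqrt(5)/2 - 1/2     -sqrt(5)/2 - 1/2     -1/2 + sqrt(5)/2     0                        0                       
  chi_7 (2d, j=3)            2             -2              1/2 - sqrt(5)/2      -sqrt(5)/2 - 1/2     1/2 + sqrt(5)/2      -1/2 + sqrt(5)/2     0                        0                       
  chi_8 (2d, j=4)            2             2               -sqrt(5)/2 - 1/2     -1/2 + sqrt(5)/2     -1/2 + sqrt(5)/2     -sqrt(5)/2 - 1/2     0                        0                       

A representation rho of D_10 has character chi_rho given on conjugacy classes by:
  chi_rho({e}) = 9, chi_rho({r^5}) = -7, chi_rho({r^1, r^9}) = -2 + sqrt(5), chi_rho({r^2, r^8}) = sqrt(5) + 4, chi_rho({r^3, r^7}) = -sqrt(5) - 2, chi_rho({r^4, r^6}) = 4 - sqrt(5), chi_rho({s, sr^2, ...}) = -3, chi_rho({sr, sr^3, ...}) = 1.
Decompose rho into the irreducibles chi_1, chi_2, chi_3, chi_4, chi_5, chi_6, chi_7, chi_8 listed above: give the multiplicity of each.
Multiplicities: chi_1: 0, chi_2: 1, chi_3: 1, chi_4: 3, chi_5: 2, chi_6: 0, chi_7: 0, chi_8: 0.

Solution. Use <chi_rho, chi> = (1/|G|) sum_C |C| * chi_rho(C) * conj(chi(C)) with |G| = 20 for each irreducible chi in the table:
  <chi_rho, chi_1> = (1/20)[1*(9)*conj(1) + 1*(-7)*conj(1) + 2*(-2 + sqrt(5))*conj(1) + 2*(sqrt(5) + 4)*conj(1) + 2*(-sqrt(5) - 2)*conj(1) + 2*(4 - sqrt(5))*conj(1) + 5*(-3)*conj(1) + 5*(1)*conj(1)]
      = (1/20)[(9) + (-7) + (-4 + 2*sqrt(5)) + (2*sqrt(5) + 8) + (-2*sqrt(5) - 4) + (8 - 2*sqrt(5)) + (-15) + (5)] = 0/20 = 0
  <chi_rho, chi_2> = (1/20)[1*(9)*conj(1) + 1*(-7)*conj(1) + 2*(-2 + sqrt(5))*conj(1) + 2*(sqrt(5) + 4)*conj(1) + 2*(-sqrt(5) - 2)*conj(1) + 2*(4 - sqrt(5))*conj(1) + 5*(-3)*conj(-1) + 5*(1)*conj(-1)]
      = (1/20)[(9) + (-7) + (-4 + 2*sqrt(5)) + (2*sqrt(5) + 8) + (-2*sqrt(5) - 4) + (8 - 2*sqrt(5)) + (15) + (-5)] = 20/20 = 1
  <chi_rho, chi_3> = (1/20)[1*(9)*conj(1) + 1*(-7)*conj(-1) + 2*(-2 + sqrt(5))*conj(-1) + 2*(sqrt(5) + 4)*conj(1) + 2*(-sqrt(5) - 2)*conj(-1) + 2*(4 - sqrt(5))*conj(1) + 5*(-3)*conj(1) + 5*(1)*conj(-1)]
      = (1/20)[(9) + (7) + (4 - 2*sqrt(5)) + (2*sqrt(5) + 8) + (4 + 2*sqrt(5)) + (8 - 2*sqrt(5)) + (-15) + (-5)] = 20/20 = 1
  <chi_rho, chi_4> = (1/20)[1*(9)*conj(1) + 1*(-7)*conj(-1) + 2*(-2 + sqrt(5))*conj(-1) + 2*(sqrt(5) + 4)*conj(1) + 2*(-sqrt(5) - 2)*conj(-1) + 2*(4 - sqrt(5))*conj(1) + 5*(-3)*conj(-1) + 5*(1)*conj(1)]
      = (1/20)[(9) + (7) + (4 - 2*sqrt(5)) + (2*sqrt(5) + 8) + (4 + 2*sqrt(5)) + (8 - 2*sqrt(5)) + (15) + (5)] = 60/20 = 3
  <chi_rho, chi_5> = (1/20)[1*(9)*conj(2) + 1*(-7)*conj(-2) + 2*(-2 + sqrt(5))*conj(1/2 + sqrt(5)/2) + 2*(sqrt(5) + 4)*conj(-1/2 + sqrt(5)/2) + 2*(-sqrt(5) - 2)*conj(1/2 - sqrt(5)/2) + 2*(4 - sqrt(5))*conj(-sqrt(5)/2 - 1/2) + 5*(-3)*conj(0) + 5*(1)*conj(0)]
      = (1/20)[(18) + (14) + (3 - sqrt(5)) + (1 + 3*sqrt(5)) + (sqrt(5) + 3) + (1 - 3*sqrt(5)) + (0) + (0)] = 40/20 = 2
  <chi_rho, chi_6> = (1/20)[1*(9)*conj(2) + 1*(-7)*conj(2) + 2*(-2 + sqrt(5))*conj(-1/2 + sqrt(5)/2) + 2*(sqrt(5) + 4)*conj(-sqrt(5)/2 - 1/2) + 2*(-sqrt(5) - 2)*conj(-sqrt(5)/2 - 1/2) + 2*(4 - sqrt(5))*conj(-1/2 + sqrt(5)/2) + 5*(-3)*conj(0) + 5*(1)*conj(0)]
      = (1/20)[(18) + (-14) + (7 - 3*sqrt(5)) + (-5*sqrt(5) - 9) + (3*sqrt(5) + 7) + (-9 + 5*sqrt(5)) + (0) + (0)] = 0/20 = 0
  <chi_rho, chi_7> = (1/20)[1*(9)*conj(2) + 1*(-7)*conj(-2) + 2*(-2 + sqrt(5))*conj(1/2 - sqrt(5)/2) + 2*(sqrt(5) + 4)*conj(-sqrt(5)/2 - 1/2) + 2*(-sqrt(5) - 2)*conj(1/2 + sqrt(5)/2) + 2*(4 - sqrt(5))*conj(-1/2 + sqrt(5)/2) + 5*(-3)*conj(0) + 5*(1)*conj(0)]
      = (1/20)[(18) + (14) + (-7 + 3*sqrt(5)) + (-5*sqrt(5) - 9) + (-7 - 3*sqrt(5)) + (-9 + 5*sqrt(5)) + (0) + (0)] = 0/20 = 0
  <chi_rho, chi_8> = (1/20)[1*(9)*conj(2) + 1*(-7)*conj(2) + 2*(-2 + sqrt(5))*conj(-sqrt(5)/2 - 1/2) + 2*(sqrt(5) + 4)*conj(-1/2 + sqrt(5)/2) + 2*(-sqrt(5) - 2)*conj(-1/2 + sqrt(5)/2) + 2*(4 - sqrt(5))*conj(-sqrt(5)/2 - 1/2) + 5*(-3)*conj(0) + 5*(1)*conj(0)]
      = (1/20)[(18) + (-14) + (-3 + sqrt(5)) + (1 + 3*sqrt(5)) + (-3 - sqrt(5)) + (1 - 3*sqrt(5)) + (0) + (0)] = 0/20 = 0
Dimension check: dim(rho) = sum (mult * dim) = 0*1 + 1*1 + 1*1 + 3*1 + 2*2 + 0*2 + 0*2 + 0*2 = 9 = chi_rho(e) = 9.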